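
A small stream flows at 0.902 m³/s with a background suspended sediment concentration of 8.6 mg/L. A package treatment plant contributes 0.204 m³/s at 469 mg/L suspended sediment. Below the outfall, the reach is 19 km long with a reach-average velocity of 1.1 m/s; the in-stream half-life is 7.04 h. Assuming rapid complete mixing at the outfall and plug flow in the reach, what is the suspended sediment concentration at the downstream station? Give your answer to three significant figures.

58.3 mg/L

Flow-weighted average: C = (0.9020·8.600 + 0.2040·469.0) / 1.106 = 103.4/1.106 = 93.52 mg/L.
Travel time t = 19·1000 / 1.1 = 17270 s = 4.798 h.
Half-life 7.04 h → k = ln 2 / 7.04 = 0.09846 h⁻¹ = 2.363 d⁻¹.
First-order decay: C = 93.52·exp(−k·t) = 93.52·0.6235 = 58.31 mg/L.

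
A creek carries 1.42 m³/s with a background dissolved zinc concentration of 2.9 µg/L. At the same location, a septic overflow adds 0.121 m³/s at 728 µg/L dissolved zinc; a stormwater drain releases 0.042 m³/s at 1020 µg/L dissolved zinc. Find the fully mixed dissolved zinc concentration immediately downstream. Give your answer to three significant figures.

85.3 µg/L

Mixed concentration C = ΣQC/ΣQ = (1.420·2.900 + 0.1210·728.0 + 0.04200·1020) / 1.583 = 135.0/1.583 = 85.31 µg/L.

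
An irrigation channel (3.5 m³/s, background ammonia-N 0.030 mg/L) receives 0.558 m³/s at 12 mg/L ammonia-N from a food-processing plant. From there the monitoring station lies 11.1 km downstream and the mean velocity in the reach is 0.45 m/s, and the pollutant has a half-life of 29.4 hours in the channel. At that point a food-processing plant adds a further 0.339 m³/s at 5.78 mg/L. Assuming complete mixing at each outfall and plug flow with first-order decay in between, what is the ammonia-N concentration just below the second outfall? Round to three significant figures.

1.76 mg/L

After mixing, C = (3.500·0.03000 + 0.5580·12.00) / 4.058 = 6.801/4.058 = 1.676 mg/L; combined flow 4.058 m³/s.
Travel time t = 11.1·1000 / 0.45 = 24670 s = 6.852 h.
Half-life 29.4 h → k = ln 2 / 29.4 = 0.02358 h⁻¹ = 0.5658 d⁻¹.
After decay, C = 1.676 × e^(−kt) = 1.676 × 0.8508 = 1.426 mg/L.
Second outfall: C = (4.058·1.426 + 0.3390·5.780)/4.397 = 1.762 mg/L.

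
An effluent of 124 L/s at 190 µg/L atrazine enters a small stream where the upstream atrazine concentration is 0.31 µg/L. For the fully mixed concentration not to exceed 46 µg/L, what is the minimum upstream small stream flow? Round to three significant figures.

Set C_mix = 46: (Q·0.3100 + 124.0·190.0) / (Q + 124.0) = 46
→ Q = 124.0·(190.0 − 46)/(46 − 0.3100) = 390.8 L/s.

391 L/s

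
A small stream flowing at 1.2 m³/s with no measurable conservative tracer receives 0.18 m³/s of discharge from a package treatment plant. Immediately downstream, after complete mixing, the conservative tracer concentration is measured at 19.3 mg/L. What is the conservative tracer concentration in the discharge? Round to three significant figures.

Mass balance: 1.200·0 + 0.1800·Cₑ = 1.380·19.30
→ Cₑ = (1.380·19.30 − 1.200·0) / 0.1800 = 148.0 mg/L.

148 mg/L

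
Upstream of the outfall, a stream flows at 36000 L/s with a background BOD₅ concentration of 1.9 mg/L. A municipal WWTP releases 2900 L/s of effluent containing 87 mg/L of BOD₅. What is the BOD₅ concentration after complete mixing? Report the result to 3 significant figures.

Mixed concentration C = ΣQC/ΣQ = (36000·1.900 + 2900·87.00) / 38900 = 320700/38900 = 8.244 mg/L.

8.24 mg/L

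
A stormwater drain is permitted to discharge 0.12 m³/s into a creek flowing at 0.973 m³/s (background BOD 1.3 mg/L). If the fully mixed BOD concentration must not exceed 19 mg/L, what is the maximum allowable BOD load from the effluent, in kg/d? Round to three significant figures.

Mass balance at the limit: 0.9730·1.300 + 0.1200·Cₑ = 1.093·19 → Cₑ = 162.5 mg/L.
Load = 0.1200 m³/s × 162.5 g/m³ × 86 400 s/d = 1685 kg/d.

1680 kg/d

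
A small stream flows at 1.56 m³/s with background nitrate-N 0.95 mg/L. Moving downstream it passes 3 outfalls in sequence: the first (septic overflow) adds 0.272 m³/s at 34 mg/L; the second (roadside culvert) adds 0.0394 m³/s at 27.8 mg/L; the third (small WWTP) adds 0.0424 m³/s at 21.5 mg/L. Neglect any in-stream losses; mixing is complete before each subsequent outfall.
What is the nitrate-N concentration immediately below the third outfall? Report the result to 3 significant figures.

Outfall 1: combined Q = 1.832 m³/s; C = (1.560·0.9500 + 0.2720·34.00)/1.832 = 5.857 mg/L.
Outfall 2: combined Q = 1.871 m³/s; C = (1.832·5.857 + 0.03940·27.80)/1.871 = 6.319 mg/L.
Outfall 3: combined Q = 1.914 m³/s; C = (1.871·6.319 + 0.04240·21.50)/1.914 = 6.655 mg/L.

6.66 mg/L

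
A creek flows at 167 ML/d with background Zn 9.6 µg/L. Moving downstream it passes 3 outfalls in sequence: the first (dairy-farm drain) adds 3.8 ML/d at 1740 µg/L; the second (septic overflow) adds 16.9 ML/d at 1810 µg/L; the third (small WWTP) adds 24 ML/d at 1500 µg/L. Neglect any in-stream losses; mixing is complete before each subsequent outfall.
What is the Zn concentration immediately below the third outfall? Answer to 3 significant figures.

353 µg/L

After outfall 1: Q = 167.0 + 3.800 = 170.8 ML/d; C = (167.0·9.600 + 3.800·1740)/170.8 = 48.10 µg/L.
After outfall 2: Q = 170.8 + 16.90 = 187.7 ML/d; C = (170.8·48.10 + 16.90·1810)/187.7 = 206.7 µg/L.
After outfall 3: Q = 187.7 + 24.00 = 211.7 ML/d; C = (187.7·206.7 + 24.00·1500)/211.7 = 353.4 µg/L.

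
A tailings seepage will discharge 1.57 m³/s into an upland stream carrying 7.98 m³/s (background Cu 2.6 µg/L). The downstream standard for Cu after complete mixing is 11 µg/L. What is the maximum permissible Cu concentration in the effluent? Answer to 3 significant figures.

53.7 µg/L

At the limit, (Qr·Cr + Qe·Cₑ)/(Qr + Qe) = 11:
Cₑ = (9.550·11 − 7.980·2.600) / 1.570 = 53.70 µg/L.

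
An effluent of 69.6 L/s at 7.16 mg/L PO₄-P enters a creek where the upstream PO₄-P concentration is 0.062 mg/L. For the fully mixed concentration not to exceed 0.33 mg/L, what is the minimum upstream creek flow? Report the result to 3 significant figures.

Set C_mix = 0.33: (Q·0.06200 + 69.60·7.160) / (Q + 69.60) = 0.33
→ Q = 69.60·(7.160 − 0.33)/(0.33 − 0.06200) = 1774 L/s.

1770 L/s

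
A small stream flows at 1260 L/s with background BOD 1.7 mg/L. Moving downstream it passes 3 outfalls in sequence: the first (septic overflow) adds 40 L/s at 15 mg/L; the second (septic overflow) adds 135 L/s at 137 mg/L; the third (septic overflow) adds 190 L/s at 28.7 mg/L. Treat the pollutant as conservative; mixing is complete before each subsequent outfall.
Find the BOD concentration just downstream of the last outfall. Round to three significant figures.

16.4 mg/L

Below outfall 1: Q → 1300 L/s, C = (1260·1.700 + 40.00·15.00)/1300 = 2.109 mg/L.
Below outfall 2: Q → 1435 L/s, C = (1300·2.109 + 135.0·137.0)/1435 = 14.80 mg/L.
Below outfall 3: Q → 1625 L/s, C = (1435·14.80 + 190.0·28.70)/1625 = 16.42 mg/L.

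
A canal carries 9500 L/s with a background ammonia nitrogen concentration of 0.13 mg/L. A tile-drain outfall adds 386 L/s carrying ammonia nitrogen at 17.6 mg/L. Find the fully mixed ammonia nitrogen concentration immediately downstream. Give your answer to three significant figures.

0.812 mg/L

Flow-weighted average: C = (9500·0.1300 + 386.0·17.60) / 9886 = 8029/9886 = 0.8121 mg/L.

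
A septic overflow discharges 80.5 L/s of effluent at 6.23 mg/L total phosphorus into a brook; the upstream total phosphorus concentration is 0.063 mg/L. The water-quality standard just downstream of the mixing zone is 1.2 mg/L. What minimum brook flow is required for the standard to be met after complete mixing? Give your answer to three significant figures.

Set C_mix = 1.2: (Q·0.06300 + 80.50·6.230) / (Q + 80.50) = 1.2
→ Q = 80.50·(6.230 − 1.2)/(1.2 − 0.06300) = 356.1 L/s.

356 L/s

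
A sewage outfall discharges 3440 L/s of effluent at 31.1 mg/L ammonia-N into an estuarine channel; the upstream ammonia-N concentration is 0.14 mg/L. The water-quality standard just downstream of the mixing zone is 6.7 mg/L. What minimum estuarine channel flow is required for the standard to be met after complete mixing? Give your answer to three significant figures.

12800 L/s

Set C_mix = 6.7: (Q·0.1400 + 3440·31.10) / (Q + 3440) = 6.7
→ Q = 3440·(31.10 − 6.7)/(6.7 − 0.1400) = 12800 L/s.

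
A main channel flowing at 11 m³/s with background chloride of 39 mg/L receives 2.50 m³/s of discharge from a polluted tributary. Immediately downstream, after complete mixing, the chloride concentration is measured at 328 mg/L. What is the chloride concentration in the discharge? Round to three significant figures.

1600 mg/L

Mass balance: 11.00·39.00 + 2.500·Cₑ = 13.50·328.0
→ Cₑ = (13.50·328.0 − 11.00·39.00) / 2.500 = 1600 mg/L.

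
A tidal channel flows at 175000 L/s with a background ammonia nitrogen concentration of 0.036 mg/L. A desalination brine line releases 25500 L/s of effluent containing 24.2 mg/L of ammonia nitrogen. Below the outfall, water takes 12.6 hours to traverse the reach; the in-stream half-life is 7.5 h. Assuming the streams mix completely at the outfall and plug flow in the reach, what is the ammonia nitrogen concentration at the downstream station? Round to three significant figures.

Mixed concentration C = ΣQC/ΣQ = (175000·0.03600 + 25500·24.20) / 200500 = 623400/200500 = 3.109 mg/L.
Half-life 7.5 h → k = ln 2 / 7.5 = 0.09242 h⁻¹ = 2.218 d⁻¹.
Decay over the reach: 3.109·exp(−kt) = 3.109·0.3121 = 0.9703 mg/L.

0.970 mg/L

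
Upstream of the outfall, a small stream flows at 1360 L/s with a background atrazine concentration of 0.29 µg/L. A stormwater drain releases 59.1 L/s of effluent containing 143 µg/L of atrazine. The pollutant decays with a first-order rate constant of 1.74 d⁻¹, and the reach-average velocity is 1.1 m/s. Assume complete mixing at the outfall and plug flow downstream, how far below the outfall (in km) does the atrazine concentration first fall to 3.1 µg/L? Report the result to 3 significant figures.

38.2 km

Conservation of mass: C = (1360·0.2900 + 59.10·143.0) / 1419 = 8846/1419 = 6.233 µg/L.
Set 6.233·exp(−k·t) = 3.1 → t = ln(6.233/3.1)/k = 34680 s = 9.635 h.
Distance = v·t = 1.1·34680 = 38150 m = 38.15 km.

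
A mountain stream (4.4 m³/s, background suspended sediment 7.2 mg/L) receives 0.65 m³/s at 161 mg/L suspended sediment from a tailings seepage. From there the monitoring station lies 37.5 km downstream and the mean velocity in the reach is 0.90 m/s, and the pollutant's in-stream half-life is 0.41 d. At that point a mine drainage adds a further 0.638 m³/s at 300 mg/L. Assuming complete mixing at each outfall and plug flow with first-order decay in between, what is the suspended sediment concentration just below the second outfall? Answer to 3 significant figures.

44.3 mg/L

Mixed concentration C = ΣQC/ΣQ = (4.400·7.200 + 0.6500·161.0) / 5.050 = 136.3/5.050 = 27.00 mg/L; combined flow 5.050 m³/s.
Travel time t = 37.5·1000 / 0.90 = 41670 s = 11.57 h.
Half-life 0.41 d → k = ln 2 / 0.41 = 1.691 d⁻¹.
Decay over the reach: 27.00·exp(−kt) = 27.00·0.4425 = 11.95 mg/L.
At the second outfall, C = (5.050·11.95 + 0.6380·300.0) / (5.050 + 0.6380) = 44.26 mg/L.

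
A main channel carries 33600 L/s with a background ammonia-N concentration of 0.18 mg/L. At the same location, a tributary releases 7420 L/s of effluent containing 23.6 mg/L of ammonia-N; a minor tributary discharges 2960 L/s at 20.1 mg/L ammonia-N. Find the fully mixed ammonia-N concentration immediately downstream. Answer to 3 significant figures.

5.47 mg/L

Conservation of mass: C = (33600·0.1800 + 7420·23.60 + 2960·20.10) / 43980 = 240700/43980 = 5.472 mg/L.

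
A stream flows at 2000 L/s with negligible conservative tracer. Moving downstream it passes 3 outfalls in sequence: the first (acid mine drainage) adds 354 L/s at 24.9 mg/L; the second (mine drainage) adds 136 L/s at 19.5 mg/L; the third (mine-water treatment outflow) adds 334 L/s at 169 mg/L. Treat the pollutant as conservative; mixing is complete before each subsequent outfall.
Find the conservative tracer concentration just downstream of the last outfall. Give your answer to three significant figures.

24.0 mg/L

Below outfall 1: Q → 2354 L/s, C = (2000·0 + 354.0·24.90)/2354 = 3.745 mg/L.
Below outfall 2: Q → 2490 L/s, C = (2354·3.745 + 136.0·19.50)/2490 = 4.605 mg/L.
Below outfall 3: Q → 2824 L/s, C = (2490·4.605 + 334.0·169.0)/2824 = 24.05 mg/L.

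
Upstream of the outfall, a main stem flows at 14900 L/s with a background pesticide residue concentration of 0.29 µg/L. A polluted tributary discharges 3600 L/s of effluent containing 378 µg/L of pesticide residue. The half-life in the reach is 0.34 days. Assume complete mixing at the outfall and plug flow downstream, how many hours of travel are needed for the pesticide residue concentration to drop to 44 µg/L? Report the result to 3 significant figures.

6.09 h

Flow-weighted average: C = (14900·0.2900 + 3600·378.0) / 18500 = 1365000/18500 = 73.79 µg/L.
Half-life 0.34 d → k = ln 2 / 0.34 = 2.039 d⁻¹.
73.79·exp(−k·t) = 44 → t = ln(73.79/44)/k = 21910 s = 6.087 h.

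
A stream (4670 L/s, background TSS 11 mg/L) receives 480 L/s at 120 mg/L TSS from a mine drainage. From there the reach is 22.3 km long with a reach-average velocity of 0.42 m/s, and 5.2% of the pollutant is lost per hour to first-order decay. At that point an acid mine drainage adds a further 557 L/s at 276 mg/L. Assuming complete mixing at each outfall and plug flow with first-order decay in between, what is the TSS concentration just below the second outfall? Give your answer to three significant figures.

Mass balance: C = (4670·11.00 + 480.0·120.0) / 5150 = 109000/5150 = 21.16 mg/L; combined flow 5150 L/s.
Travel time t = 22.3·1000 / 0.42 = 53100 s = 14.75 h.
5.2%/h lost → k = −ln(1 − 0.052) = 0.05340 h⁻¹.
Applying C = C₀e^(−kt): 21.16 × 0.4549 = 9.626 mg/L.
At the second outfall, C = (5150·9.626 + 557.0·276.0) / (5150 + 557.0) = 35.62 mg/L.

35.6 mg/L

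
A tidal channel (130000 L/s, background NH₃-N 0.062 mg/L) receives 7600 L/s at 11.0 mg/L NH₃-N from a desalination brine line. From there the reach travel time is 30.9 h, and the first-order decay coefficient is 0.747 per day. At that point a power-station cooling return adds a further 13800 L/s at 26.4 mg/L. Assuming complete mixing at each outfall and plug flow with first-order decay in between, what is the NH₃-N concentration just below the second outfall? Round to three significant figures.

2.64 mg/L

After mixing, C = (130000·0.06200 + 7600·11.00) / 137600 = 91660/137600 = 0.6661 mg/L; combined flow 137600 L/s.
After decay, C = 0.6661 × e^(−kt) = 0.6661 × 0.3822 = 0.2546 mg/L.
At the second outfall, C = (137600·0.2546 + 13800·26.40) / (137600 + 13800) = 2.638 mg/L.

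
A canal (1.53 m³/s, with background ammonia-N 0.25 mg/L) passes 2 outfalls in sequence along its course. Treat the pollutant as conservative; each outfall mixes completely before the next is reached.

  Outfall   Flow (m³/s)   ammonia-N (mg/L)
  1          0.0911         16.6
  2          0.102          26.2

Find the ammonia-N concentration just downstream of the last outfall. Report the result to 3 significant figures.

2.65 mg/L

Outfall 1: combined Q = 1.621 m³/s; C = (1.530·0.2500 + 0.09110·16.60)/1.621 = 1.169 mg/L.
Outfall 2: combined Q = 1.723 m³/s; C = (1.621·1.169 + 0.1020·26.20)/1.723 = 2.651 mg/L.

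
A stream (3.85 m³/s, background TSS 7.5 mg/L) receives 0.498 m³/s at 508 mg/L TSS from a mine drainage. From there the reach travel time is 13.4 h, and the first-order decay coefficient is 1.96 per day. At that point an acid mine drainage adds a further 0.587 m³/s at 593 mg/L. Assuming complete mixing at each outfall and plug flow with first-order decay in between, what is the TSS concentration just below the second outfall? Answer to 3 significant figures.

89.7 mg/L

Conservation of mass: C = (3.850·7.500 + 0.4980·508.0) / 4.348 = 281.9/4.348 = 64.82 mg/L; combined flow 4.348 m³/s.
First-order decay: C = 64.82·exp(−k·t) = 64.82·0.3348 = 21.70 mg/L.
Second outfall: C = (4.348·21.70 + 0.5870·593.0)/4.935 = 89.65 mg/L.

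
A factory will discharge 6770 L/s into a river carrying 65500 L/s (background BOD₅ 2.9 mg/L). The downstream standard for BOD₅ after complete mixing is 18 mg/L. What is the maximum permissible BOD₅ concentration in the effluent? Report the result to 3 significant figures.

At the limit, (Qr·Cr + Qe·Cₑ)/(Qr + Qe) = 18:
Cₑ = (72270·18 − 65500·2.900) / 6770 = 164.1 mg/L.

164 mg/L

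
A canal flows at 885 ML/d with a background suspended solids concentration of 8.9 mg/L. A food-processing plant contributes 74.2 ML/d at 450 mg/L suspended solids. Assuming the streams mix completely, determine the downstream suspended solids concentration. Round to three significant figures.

43.0 mg/L

After mixing, C = (885.0·8.900 + 74.20·450.0) / 959.2 = 41270/959.2 = 43.02 mg/L.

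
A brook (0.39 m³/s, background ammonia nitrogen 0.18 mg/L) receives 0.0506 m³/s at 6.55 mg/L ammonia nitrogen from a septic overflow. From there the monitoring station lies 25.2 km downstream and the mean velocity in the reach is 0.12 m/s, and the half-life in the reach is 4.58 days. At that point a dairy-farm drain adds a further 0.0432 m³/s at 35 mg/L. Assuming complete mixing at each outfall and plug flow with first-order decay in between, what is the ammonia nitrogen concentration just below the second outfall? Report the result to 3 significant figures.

After mixing, C = (0.3900·0.1800 + 0.05060·6.550) / 0.4406 = 0.4016/0.4406 = 0.9116 mg/L; combined flow 0.4406 m³/s.
Travel time t = 25.2·1000 / 0.12 = 210000 s = 58.33 h.
Half-life 4.58 d → k = ln 2 / 4.58 = 0.1513 d⁻¹.
After decay, C = 0.9116 × e^(−kt) = 0.9116 × 0.6922 = 0.6310 mg/L.
Second outfall: C = (0.4406·0.6310 + 0.04320·35.00)/0.4838 = 3.700 mg/L.

3.70 mg/L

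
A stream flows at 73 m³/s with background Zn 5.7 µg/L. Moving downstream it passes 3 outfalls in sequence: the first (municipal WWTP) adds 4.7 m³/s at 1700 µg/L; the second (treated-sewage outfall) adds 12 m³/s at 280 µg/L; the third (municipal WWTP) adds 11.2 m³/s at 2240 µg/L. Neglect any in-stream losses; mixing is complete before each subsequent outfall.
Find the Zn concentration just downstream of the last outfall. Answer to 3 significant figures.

Outfall 1: combined Q = 77.70 m³/s; C = (73.00·5.700 + 4.700·1700)/77.70 = 108.2 µg/L.
Outfall 2: combined Q = 89.70 m³/s; C = (77.70·108.2 + 12.00·280.0)/89.70 = 131.2 µg/L.
Outfall 3: combined Q = 100.9 m³/s; C = (89.70·131.2 + 11.20·2240)/100.9 = 365.3 µg/L.

365 µg/L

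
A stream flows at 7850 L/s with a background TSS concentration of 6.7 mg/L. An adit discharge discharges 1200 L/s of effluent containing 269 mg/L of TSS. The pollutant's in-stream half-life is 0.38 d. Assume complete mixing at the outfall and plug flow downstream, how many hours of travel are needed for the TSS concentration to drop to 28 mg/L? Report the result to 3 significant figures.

Flow-weighted average: C = (7850·6.700 + 1200·269.0) / 9050 = 375400/9050 = 41.48 mg/L.
Half-life 0.38 d → k = ln 2 / 0.38 = 1.824 d⁻¹.
41.48·exp(−k·t) = 28 → t = ln(41.48/28)/k = 18620 s = 5.171 h.

5.17 h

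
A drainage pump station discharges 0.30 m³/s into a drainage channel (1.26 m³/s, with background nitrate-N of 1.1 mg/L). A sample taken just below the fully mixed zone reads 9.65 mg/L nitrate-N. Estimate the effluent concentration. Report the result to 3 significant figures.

45.6 mg/L

Mass balance: 1.260·1.100 + 0.3000·Cₑ = 1.560·9.650
→ Cₑ = (1.560·9.650 − 1.260·1.100) / 0.3000 = 45.56 mg/L.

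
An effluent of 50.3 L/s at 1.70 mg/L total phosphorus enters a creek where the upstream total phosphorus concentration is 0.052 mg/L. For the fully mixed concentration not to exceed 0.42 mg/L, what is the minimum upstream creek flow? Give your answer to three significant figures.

Set C_mix = 0.42: (Q·0.05200 + 50.30·1.700) / (Q + 50.30) = 0.42
→ Q = 50.30·(1.700 − 0.42)/(0.42 − 0.05200) = 175.0 L/s.

175 L/s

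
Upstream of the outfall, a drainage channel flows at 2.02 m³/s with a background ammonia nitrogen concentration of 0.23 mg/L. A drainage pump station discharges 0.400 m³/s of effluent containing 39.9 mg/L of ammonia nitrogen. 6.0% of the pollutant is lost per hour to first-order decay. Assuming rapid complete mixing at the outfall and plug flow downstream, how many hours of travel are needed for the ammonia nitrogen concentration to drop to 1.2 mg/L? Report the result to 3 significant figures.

After mixing, C = (2.020·0.2300 + 0.4000·39.90) / 2.420 = 16.42/2.420 = 6.787 mg/L.
6.0%/h lost → k = −ln(1 − 0.06) = 0.06188 h⁻¹.
6.787·exp(−k·t) = 1.2 → t = ln(6.787/1.2)/k = 100800 s = 28.00 h.

28.0 h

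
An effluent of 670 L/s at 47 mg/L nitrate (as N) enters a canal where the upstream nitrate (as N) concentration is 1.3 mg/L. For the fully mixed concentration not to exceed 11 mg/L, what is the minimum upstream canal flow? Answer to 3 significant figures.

2490 L/s

Set C_mix = 11: (Q·1.300 + 670.0·47.00) / (Q + 670.0) = 11
→ Q = 670.0·(47.00 − 11)/(11 − 1.300) = 2487 L/s.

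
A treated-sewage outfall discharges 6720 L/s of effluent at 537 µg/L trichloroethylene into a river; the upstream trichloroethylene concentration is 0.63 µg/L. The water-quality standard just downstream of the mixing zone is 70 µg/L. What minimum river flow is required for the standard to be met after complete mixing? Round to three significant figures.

45200 L/s

Set C_mix = 70: (Q·0.6300 + 6720·537.0) / (Q + 6720) = 70
→ Q = 6720·(537.0 − 70)/(70 − 0.6300) = 45240 L/s.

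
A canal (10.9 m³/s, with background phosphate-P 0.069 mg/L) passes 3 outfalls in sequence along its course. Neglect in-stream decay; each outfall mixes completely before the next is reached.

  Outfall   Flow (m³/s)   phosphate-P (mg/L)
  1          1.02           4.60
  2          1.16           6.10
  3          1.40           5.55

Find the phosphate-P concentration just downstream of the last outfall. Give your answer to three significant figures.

1.40 mg/L

After outfall 1: Q = 10.90 + 1.020 = 11.92 m³/s; C = (10.90·0.06900 + 1.020·4.600)/11.92 = 0.4567 mg/L.
After outfall 2: Q = 11.92 + 1.160 = 13.08 m³/s; C = (11.92·0.4567 + 1.160·6.100)/13.08 = 0.9572 mg/L.
After outfall 3: Q = 13.08 + 1.400 = 14.48 m³/s; C = (13.08·0.9572 + 1.400·5.550)/14.48 = 1.401 mg/L.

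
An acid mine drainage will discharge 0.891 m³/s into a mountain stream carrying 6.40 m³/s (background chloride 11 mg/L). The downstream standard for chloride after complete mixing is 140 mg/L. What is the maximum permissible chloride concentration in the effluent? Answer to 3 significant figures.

1070 mg/L

At the limit, (Qr·Cr + Qe·Cₑ)/(Qr + Qe) = 140:
Cₑ = (7.291·140 − 6.400·11.00) / 0.8910 = 1067 mg/L.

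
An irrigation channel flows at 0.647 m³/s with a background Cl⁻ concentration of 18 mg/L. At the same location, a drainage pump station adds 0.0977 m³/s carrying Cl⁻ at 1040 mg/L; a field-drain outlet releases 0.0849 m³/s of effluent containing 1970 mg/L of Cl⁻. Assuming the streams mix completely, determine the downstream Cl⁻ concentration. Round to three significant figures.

338 mg/L

After mixing, C = (0.6470·18.00 + 0.09770·1040 + 0.08490·1970) / 0.8296 = 280.5/0.8296 = 338.1 mg/L.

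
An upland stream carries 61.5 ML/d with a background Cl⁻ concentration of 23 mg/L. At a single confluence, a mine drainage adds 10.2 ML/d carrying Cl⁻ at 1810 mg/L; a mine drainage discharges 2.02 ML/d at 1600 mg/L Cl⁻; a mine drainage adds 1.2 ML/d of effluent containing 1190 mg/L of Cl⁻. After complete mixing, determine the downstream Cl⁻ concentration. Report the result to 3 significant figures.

328 mg/L

After mixing, C = (61.50·23.00 + 10.20·1810 + 2.020·1600 + 1.200·1190) / 74.92 = 24540/74.92 = 327.5 mg/L.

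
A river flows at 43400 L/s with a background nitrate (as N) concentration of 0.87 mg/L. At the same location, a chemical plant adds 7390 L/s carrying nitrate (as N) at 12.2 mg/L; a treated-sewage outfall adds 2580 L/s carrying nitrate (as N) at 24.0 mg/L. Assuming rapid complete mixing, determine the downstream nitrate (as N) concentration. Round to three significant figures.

3.56 mg/L

Mass balance: C = (43400·0.8700 + 7390·12.20 + 2580·24.00) / 53370 = 189800/53370 = 3.557 mg/L.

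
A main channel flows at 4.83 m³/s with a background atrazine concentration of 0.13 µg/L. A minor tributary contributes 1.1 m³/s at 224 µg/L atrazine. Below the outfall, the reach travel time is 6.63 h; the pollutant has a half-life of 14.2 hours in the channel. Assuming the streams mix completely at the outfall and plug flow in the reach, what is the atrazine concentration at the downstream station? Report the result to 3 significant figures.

Conservation of mass: C = (4.830·0.1300 + 1.100·224.0) / 5.930 = 247.0/5.930 = 41.66 µg/L.
Half-life 14.2 h → k = ln 2 / 14.2 = 0.04881 h⁻¹ = 1.172 d⁻¹.
Decay over the reach: 41.66·exp(−kt) = 41.66·0.7235 = 30.14 µg/L.

30.1 µg/L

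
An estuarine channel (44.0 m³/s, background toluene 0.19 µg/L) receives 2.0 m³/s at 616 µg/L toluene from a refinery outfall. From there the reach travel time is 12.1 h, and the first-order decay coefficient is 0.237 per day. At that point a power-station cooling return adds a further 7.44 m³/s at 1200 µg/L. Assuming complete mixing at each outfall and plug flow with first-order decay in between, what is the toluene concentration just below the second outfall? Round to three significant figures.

188 µg/L

Flow-weighted average: C = (44.00·0.1900 + 2.000·616.0) / 46.00 = 1240/46.00 = 26.96 µg/L; combined flow 46.00 m³/s.
First-order decay: C = 26.96·exp(−k·t) = 26.96·0.8874 = 23.93 µg/L.
Second outfall: C = (46.00·23.93 + 7.440·1200)/53.44 = 187.7 µg/L.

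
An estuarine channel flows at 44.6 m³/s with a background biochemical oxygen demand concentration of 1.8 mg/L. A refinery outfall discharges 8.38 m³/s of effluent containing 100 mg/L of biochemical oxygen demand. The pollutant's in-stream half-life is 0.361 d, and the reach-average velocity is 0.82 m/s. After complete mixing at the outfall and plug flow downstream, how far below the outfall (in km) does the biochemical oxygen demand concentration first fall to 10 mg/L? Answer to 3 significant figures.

20.3 km

Mixed concentration C = ΣQC/ΣQ = (44.60·1.800 + 8.380·100.0) / 52.98 = 918.3/52.98 = 17.33 mg/L.
Half-life 0.361 d → k = ln 2 / 0.361 = 1.920 d⁻¹.
Set 17.33·exp(−k·t) = 10 → t = ln(17.33/10)/k = 24750 s = 6.875 h.
Distance = v·t = 0.82·24750 = 20290 m = 20.29 km.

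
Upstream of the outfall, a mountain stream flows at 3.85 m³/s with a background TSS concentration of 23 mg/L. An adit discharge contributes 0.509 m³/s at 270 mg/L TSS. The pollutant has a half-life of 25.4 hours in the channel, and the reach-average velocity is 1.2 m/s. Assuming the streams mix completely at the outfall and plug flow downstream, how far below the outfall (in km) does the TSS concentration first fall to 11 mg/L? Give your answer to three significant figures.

Flow-weighted average: C = (3.850·23.00 + 0.5090·270.0) / 4.359 = 226.0/4.359 = 51.84 mg/L.
Half-life 25.4 h → k = ln 2 / 25.4 = 0.02729 h⁻¹ = 0.6549 d⁻¹.
Set 51.84·exp(−k·t) = 11 → t = ln(51.84/11)/k = 204500 s = 56.81 h.
Distance = v·t = 1.2·204500 = 245400 m = 245.4 km.

245 km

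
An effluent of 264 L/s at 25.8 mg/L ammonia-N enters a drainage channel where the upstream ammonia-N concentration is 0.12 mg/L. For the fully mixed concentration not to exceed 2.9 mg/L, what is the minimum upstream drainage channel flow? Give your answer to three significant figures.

2170 L/s

Set C_mix = 2.9: (Q·0.1200 + 264.0·25.80) / (Q + 264.0) = 2.9
→ Q = 264.0·(25.80 − 2.9)/(2.9 − 0.1200) = 2175 L/s.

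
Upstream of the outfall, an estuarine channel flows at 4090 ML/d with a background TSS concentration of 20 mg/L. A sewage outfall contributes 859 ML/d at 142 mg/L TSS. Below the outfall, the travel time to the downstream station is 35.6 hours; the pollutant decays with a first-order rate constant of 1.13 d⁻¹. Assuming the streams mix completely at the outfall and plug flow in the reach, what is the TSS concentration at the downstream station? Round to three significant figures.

7.70 mg/L

After mixing, C = (4090·20.00 + 859.0·142.0) / 4949 = 203800/4949 = 41.18 mg/L.
Decay over the reach: 41.18·exp(−kt) = 41.18·0.1871 = 7.704 mg/L.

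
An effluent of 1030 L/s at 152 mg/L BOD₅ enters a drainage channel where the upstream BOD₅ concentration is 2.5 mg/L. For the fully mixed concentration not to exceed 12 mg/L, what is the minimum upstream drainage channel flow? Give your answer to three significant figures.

15200 L/s

Set C_mix = 12: (Q·2.500 + 1030·152.0) / (Q + 1030) = 12
→ Q = 1030·(152.0 − 12)/(12 − 2.500) = 15180 L/s.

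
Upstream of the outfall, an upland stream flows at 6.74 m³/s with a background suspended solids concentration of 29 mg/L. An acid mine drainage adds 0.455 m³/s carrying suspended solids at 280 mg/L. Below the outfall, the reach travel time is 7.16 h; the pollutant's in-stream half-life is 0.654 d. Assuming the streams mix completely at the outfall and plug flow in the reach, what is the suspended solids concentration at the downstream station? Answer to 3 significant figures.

Mixed concentration C = ΣQC/ΣQ = (6.740·29.00 + 0.4550·280.0) / 7.195 = 322.9/7.195 = 44.87 mg/L.
Half-life 0.654 d → k = ln 2 / 0.654 = 1.060 d⁻¹.
Decay over the reach: 44.87·exp(−kt) = 44.87·0.7289 = 32.71 mg/L.

32.7 mg/L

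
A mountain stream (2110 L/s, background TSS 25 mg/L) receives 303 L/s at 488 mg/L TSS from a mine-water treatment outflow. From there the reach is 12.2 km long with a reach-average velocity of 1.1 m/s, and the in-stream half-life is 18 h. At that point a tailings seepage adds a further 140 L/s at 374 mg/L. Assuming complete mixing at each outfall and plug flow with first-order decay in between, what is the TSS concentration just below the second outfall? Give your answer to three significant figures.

90.3 mg/L

Conservation of mass: C = (2110·25.00 + 303.0·488.0) / 2413 = 200600/2413 = 83.14 mg/L; combined flow 2413 L/s.
Travel time t = 12.2·1000 / 1.1 = 11090 s = 3.081 h.
Half-life 18 h → k = ln 2 / 18 = 0.03851 h⁻¹ = 0.9242 d⁻¹.
Applying C = C₀e^(−kt): 83.14 × 0.8881 = 73.84 mg/L.
At the second outfall, C = (2413·73.84 + 140.0·374.0) / (2413 + 140.0) = 90.30 mg/L.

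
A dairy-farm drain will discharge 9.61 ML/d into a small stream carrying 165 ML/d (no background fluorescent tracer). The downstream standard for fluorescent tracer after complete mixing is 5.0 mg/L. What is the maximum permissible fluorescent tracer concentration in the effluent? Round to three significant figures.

At the limit, (Qr·Cr + Qe·Cₑ)/(Qr + Qe) = 5.0:
Cₑ = (174.6·5.0 − 165.0·0) / 9.610 = 90.85 mg/L.

90.8 mg/L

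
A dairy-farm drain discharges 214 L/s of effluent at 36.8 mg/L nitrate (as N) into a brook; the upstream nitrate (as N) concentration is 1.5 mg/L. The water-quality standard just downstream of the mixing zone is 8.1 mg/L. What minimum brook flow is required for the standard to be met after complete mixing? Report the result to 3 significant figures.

931 L/s

Set C_mix = 8.1: (Q·1.500 + 214.0·36.80) / (Q + 214.0) = 8.1
→ Q = 214.0·(36.80 − 8.1)/(8.1 − 1.500) = 930.6 L/s.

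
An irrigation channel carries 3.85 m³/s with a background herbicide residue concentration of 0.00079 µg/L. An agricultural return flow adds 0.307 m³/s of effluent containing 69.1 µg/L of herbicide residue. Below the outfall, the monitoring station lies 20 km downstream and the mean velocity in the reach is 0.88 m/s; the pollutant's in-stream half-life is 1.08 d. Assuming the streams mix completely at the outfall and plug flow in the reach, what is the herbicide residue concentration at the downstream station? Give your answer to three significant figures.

Mass balance: C = (3.850·0.0007900 + 0.3070·69.10) / 4.157 = 21.22/4.157 = 5.104 µg/L.
Travel time t = 20·1000 / 0.88 = 22730 s = 6.313 h.
Half-life 1.08 d → k = ln 2 / 1.08 = 0.6418 d⁻¹.
Decay over the reach: 5.104·exp(−kt) = 5.104·0.8447 = 4.311 µg/L.

4.31 µg/L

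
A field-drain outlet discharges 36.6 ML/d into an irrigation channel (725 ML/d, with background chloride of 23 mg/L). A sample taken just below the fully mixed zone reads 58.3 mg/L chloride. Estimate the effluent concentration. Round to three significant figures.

758 mg/L

Mass balance: 725.0·23.00 + 36.60·Cₑ = 761.6·58.30
→ Cₑ = (761.6·58.30 − 725.0·23.00) / 36.60 = 757.5 mg/L.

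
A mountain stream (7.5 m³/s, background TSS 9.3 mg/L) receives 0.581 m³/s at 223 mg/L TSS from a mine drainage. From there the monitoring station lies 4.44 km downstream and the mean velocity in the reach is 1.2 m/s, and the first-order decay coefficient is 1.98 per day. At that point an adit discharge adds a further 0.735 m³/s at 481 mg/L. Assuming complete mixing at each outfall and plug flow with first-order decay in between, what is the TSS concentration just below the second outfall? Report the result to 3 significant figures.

After mixing, C = (7.500·9.300 + 0.5810·223.0) / 8.081 = 199.3/8.081 = 24.66 mg/L; combined flow 8.081 m³/s.
Travel time t = 4.44·1000 / 1.2 = 3700 s = 1.028 h.
Decay over the reach: 24.66·exp(−kt) = 24.66·0.9187 = 22.66 mg/L.
Second outfall: C = (8.081·22.66 + 0.7350·481.0)/8.816 = 60.87 mg/L.

60.9 mg/L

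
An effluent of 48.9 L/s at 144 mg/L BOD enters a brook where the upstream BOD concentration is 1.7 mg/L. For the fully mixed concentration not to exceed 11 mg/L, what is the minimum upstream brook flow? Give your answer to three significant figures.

Set C_mix = 11: (Q·1.700 + 48.90·144.0) / (Q + 48.90) = 11
→ Q = 48.90·(144.0 − 11)/(11 − 1.700) = 699.3 L/s.

699 L/s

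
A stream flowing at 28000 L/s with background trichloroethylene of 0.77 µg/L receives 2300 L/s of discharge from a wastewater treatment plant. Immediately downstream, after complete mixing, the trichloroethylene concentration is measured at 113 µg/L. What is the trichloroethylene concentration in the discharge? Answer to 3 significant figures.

1480 µg/L

Mass balance: 28000·0.7700 + 2300·Cₑ = 30300·113.0
→ Cₑ = (30300·113.0 − 28000·0.7700) / 2300 = 1479 µg/L.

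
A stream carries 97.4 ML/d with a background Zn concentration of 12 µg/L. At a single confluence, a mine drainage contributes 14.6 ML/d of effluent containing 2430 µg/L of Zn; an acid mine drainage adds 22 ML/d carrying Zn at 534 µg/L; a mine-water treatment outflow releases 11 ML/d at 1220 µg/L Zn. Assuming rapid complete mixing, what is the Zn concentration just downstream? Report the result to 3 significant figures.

After mixing, C = (97.40·12.00 + 14.60·2430 + 22.00·534.0 + 11.00·1220) / 145.0 = 61810/145.0 = 426.3 µg/L.

426 µg/L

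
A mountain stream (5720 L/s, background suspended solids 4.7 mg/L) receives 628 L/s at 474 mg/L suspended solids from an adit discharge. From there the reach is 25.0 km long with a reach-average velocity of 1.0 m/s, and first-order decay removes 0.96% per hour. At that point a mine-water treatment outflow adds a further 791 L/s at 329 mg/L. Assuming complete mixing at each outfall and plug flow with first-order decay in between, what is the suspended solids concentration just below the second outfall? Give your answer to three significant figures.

79.0 mg/L

Flow-weighted average: C = (5720·4.700 + 628.0·474.0) / 6348 = 324600/6348 = 51.13 mg/L; combined flow 6348 L/s.
Travel time t = 25.0·1000 / 1.0 = 25000 s = 6.944 h.
0.96%/h lost → k = −ln(1 − 0.0096) = 0.009646 h⁻¹.
After decay, C = 51.13 × e^(−kt) = 51.13 × 0.9352 = 47.81 mg/L.
Second outfall: C = (6348·47.81 + 791.0·329.0)/7139 = 78.97 mg/L.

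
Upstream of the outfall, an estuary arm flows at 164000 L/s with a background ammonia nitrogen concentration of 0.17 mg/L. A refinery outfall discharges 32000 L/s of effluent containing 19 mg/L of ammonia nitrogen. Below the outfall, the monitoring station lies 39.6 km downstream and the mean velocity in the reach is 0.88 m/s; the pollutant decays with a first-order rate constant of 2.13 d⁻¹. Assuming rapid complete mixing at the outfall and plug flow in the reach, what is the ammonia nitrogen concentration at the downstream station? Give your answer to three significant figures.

1.07 mg/L

After mixing, C = (164000·0.1700 + 32000·19.00) / 196000 = 635900/196000 = 3.244 mg/L.
Travel time t = 39.6·1000 / 0.88 = 45000 s = 12.50 h.
After decay, C = 3.244 × e^(−kt) = 3.244 × 0.3298 = 1.070 mg/L.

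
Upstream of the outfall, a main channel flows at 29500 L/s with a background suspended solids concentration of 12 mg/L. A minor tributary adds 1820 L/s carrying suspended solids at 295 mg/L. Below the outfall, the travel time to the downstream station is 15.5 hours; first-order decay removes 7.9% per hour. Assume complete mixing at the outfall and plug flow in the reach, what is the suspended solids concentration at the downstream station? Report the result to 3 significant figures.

7.94 mg/L

Mass balance: C = (29500·12.00 + 1820·295.0) / 31320 = 890900/31320 = 28.45 mg/L.
7.9%/h lost → k = −ln(1 − 0.079) = 0.08230 h⁻¹.
First-order decay: C = 28.45·exp(−k·t) = 28.45·0.2793 = 7.944 mg/L.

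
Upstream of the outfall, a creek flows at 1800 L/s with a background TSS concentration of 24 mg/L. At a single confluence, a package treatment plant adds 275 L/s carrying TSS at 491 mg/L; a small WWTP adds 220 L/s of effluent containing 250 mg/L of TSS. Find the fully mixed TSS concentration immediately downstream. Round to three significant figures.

Mass balance: C = (1800·24.00 + 275.0·491.0 + 220.0·250.0) / 2295 = 233200/2295 = 101.6 mg/L.

102 mg/L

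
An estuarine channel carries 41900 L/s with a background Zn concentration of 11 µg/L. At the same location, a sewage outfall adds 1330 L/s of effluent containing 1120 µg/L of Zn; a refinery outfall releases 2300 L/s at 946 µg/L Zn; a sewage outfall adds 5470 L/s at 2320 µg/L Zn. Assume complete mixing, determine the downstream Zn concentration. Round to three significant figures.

330 µg/L

Mass balance: C = (41900·11.00 + 1330·1120 + 2300·946.0 + 5470·2320) / 51000 = 16820000/51000 = 329.7 µg/L.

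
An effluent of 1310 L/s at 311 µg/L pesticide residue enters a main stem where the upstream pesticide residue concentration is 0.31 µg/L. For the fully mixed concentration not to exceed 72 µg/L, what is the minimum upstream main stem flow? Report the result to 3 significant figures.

Set C_mix = 72: (Q·0.3100 + 1310·311.0) / (Q + 1310) = 72
→ Q = 1310·(311.0 − 72)/(72 − 0.3100) = 4367 L/s.

4370 L/s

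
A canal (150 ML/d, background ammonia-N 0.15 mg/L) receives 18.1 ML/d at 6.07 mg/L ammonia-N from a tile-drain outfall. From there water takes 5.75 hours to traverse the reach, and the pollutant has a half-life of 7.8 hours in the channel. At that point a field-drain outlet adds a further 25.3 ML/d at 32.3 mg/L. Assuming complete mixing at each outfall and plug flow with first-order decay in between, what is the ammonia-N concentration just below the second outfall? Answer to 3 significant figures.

4.64 mg/L

Mixed concentration C = ΣQC/ΣQ = (150.0·0.1500 + 18.10·6.070) / 168.1 = 132.4/168.1 = 0.7874 mg/L; combined flow 168.1 ML/d.
Half-life 7.8 h → k = ln 2 / 7.8 = 0.08887 h⁻¹ = 2.133 d⁻¹.
Decay over the reach: 0.7874·exp(−kt) = 0.7874·0.5999 = 0.4724 mg/L.
At the second outfall, C = (168.1·0.4724 + 25.30·32.30) / (168.1 + 25.30) = 4.636 mg/L.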